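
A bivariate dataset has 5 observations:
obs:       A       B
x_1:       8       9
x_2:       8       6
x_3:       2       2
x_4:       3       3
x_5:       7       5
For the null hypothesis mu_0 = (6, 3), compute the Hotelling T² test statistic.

Step 1 — sample mean vector:
  mean(A) = (8 + 8 + 2 + 3 + 7) / 5 = 28/5 = 5.6
  mean(B) = (9 + 6 + 2 + 3 + 5) / 5 = 25/5 = 5
  x̄ = (5.6, 5),  deviation x̄ - mu_0 = (5.6, 5) - (6, 3) = (-0.4, 2).

Step 2 — sample covariance matrix, S[i,j] = (1/(n-1)) · Σ_k (x_{k,i} - mean_i) · (x_{k,j} - mean_j), divisor n-1 = 4:
  S[A,A] = ((2.4)·(2.4) + (2.4)·(2.4) + (-3.6)·(-3.6) + (-2.6)·(-2.6) + (1.4)·(1.4)) / 4 = 33.2/4 = 8.3
  S[A,B] = ((2.4)·(4) + (2.4)·(1) + (-3.6)·(-3) + (-2.6)·(-2) + (1.4)·(0)) / 4 = 28/4 = 7
  S[B,B] = ((4)·(4) + (1)·(1) + (-3)·(-3) + (-2)·(-2) + (0)·(0)) / 4 = 30/4 = 7.5
  S = [[8.3, 7],
 [7, 7.5]].

Step 3 — invert S. det(S) = 8.3·7.5 - (7)² = 13.25.
  S^{-1} = (1/det) · [[d, -b], [-b, a]] = [[0.566, -0.5283],
 [-0.5283, 0.6264]].

Step 4 — quadratic form (x̄ - mu_0)^T · S^{-1} · (x̄ - mu_0):
  S^{-1} · (x̄ - mu_0) = (-1.283, 1.4642),
  (x̄ - mu_0)^T · [...] = (-0.4)·(-1.283) + (2)·(1.4642) = 3.4415.

Step 5 — scale by n: T² = 5 · 3.4415 = 17.2075.

T² ≈ 17.2075


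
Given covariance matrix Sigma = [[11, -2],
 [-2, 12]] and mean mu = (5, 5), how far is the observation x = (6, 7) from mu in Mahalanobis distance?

Step 1 — centre the observation: (x - mu) = (1, 2).

Step 2 — invert Sigma. det(Sigma) = 11·12 - (-2)² = 128.
  Sigma^{-1} = (1/det) · [[d, -b], [-b, a]] = [[0.0938, 0.0156],
 [0.0156, 0.0859]].

Step 3 — form the quadratic (x - mu)^T · Sigma^{-1} · (x - mu):
  Sigma^{-1} · (x - mu) = (0.125, 0.1875).
  (x - mu)^T · [Sigma^{-1} · (x - mu)] = (1)·(0.125) + (2)·(0.1875) = 0.5.

Step 4 — take square root: d = √(0.5) ≈ 0.7071.

d(x, mu) = √(0.5) ≈ 0.7071


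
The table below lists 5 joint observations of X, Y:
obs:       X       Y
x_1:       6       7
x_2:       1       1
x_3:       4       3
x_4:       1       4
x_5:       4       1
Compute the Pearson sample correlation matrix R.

Step 1 — column means:
  mean(X) = (6 + 1 + 4 + 1 + 4) / 5 = 16/5 = 3.2
  mean(Y) = (7 + 1 + 3 + 4 + 1) / 5 = 16/5 = 3.2

Step 2 — sample variances and covariances s[i,j] = (1/(n-1)) · Σ_k (x_{k,i} - mean_i) · (x_{k,j} - mean_j), with n-1 = 4:
  s[X,X] = ((2.8)·(2.8) + (-2.2)·(-2.2) + (0.8)·(0.8) + (-2.2)·(-2.2) + (0.8)·(0.8)) / 4 = 18.8/4 = 4.7
  s[X,Y] = ((2.8)·(3.8) + (-2.2)·(-2.2) + (0.8)·(-0.2) + (-2.2)·(0.8) + (0.8)·(-2.2)) / 4 = 11.8/4 = 2.95
  s[Y,Y] = ((3.8)·(3.8) + (-2.2)·(-2.2) + (-0.2)·(-0.2) + (0.8)·(0.8) + (-2.2)·(-2.2)) / 4 = 24.8/4 = 6.2
  Sample standard deviations s_i = √(s[i,i]):
  s(X) = √(4.7) = 2.1679
  s(Y) = √(6.2) = 2.49

Step 3 — r_{ij} = s_{ij} / (s_i · s_j):
  r[X,X] = 1 (diagonal).
  r[X,Y] = 2.95 / (2.1679 · 2.49) = 2.95 / 5.3981 = 0.5465
  r[Y,Y] = 1 (diagonal).

R is symmetric with unit diagonal. Assembling:

R = [[1, 0.5465],
 [0.5465, 1]]


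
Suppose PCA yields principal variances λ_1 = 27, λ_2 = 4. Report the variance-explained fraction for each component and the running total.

Step 1 — total variance = trace(Sigma) = Σ λ_i = 27 + 4 = 31.

Step 2 — fraction explained by component i = λ_i / Σ λ:
  PC1: 27/31 = 0.871
  PC2: 4/31 = 0.129

Step 3 — cumulative fraction after k components = (λ_1 + ... + λ_k) / Σ λ:
  k = 1: 27/31 = 0.871
  k = 2: (27 + 4)/31 = 31/31 = 1

Summary (fraction, with percent):

explained: PC1 0.871 (87.1%), PC2 0.129 (12.9%);  cumulative: 0.871, 1


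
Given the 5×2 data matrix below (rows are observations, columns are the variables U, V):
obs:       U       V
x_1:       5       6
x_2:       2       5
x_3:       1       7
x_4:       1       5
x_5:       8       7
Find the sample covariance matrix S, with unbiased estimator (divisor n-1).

Step 1 — column means:
  mean(U) = (5 + 2 + 1 + 1 + 8) / 5 = 17/5 = 3.4
  mean(V) = (6 + 5 + 7 + 5 + 7) / 5 = 30/5 = 6

Step 2 — sample covariance S[i,j] = (1/(n-1)) · Σ_k (x_{k,i} - mean_i) · (x_{k,j} - mean_j), with n-1 = 4.
  S[U,U] = ((1.6)·(1.6) + (-1.4)·(-1.4) + (-2.4)·(-2.4) + (-2.4)·(-2.4) + (4.6)·(4.6)) / 4 = 37.2/4 = 9.3
  S[U,V] = ((1.6)·(0) + (-1.4)·(-1) + (-2.4)·(1) + (-2.4)·(-1) + (4.6)·(1)) / 4 = 6/4 = 1.5
  S[V,V] = ((0)·(0) + (-1)·(-1) + (1)·(1) + (-1)·(-1) + (1)·(1)) / 4 = 4/4 = 1

S is symmetric (S[j,i] = S[i,j]). Assembling:

S = [[9.3, 1.5],
 [1.5, 1]]


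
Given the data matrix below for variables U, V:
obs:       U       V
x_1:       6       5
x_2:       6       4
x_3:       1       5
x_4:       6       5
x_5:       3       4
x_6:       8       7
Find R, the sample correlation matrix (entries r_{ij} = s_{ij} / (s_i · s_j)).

Step 1 — column means:
  mean(U) = (6 + 6 + 1 + 6 + 3 + 8) / 6 = 30/6 = 5
  mean(V) = (5 + 4 + 5 + 5 + 4 + 7) / 6 = 30/6 = 5

Step 2 — sample variances and covariances s[i,j] = (1/(n-1)) · Σ_k (x_{k,i} - mean_i) · (x_{k,j} - mean_j), with n-1 = 5:
  s[U,U] = ((1)·(1) + (1)·(1) + (-4)·(-4) + (1)·(1) + (-2)·(-2) + (3)·(3)) / 5 = 32/5 = 6.4
  s[U,V] = ((1)·(0) + (1)·(-1) + (-4)·(0) + (1)·(0) + (-2)·(-1) + (3)·(2)) / 5 = 7/5 = 1.4
  s[V,V] = ((0)·(0) + (-1)·(-1) + (0)·(0) + (0)·(0) + (-1)·(-1) + (2)·(2)) / 5 = 6/5 = 1.2
  Sample standard deviations s_i = √(s[i,i]):
  s(U) = √(6.4) = 2.5298
  s(V) = √(1.2) = 1.0954

Step 3 — r_{ij} = s_{ij} / (s_i · s_j):
  r[U,U] = 1 (diagonal).
  r[U,V] = 1.4 / (2.5298 · 1.0954) = 1.4 / 2.7713 = 0.5052
  r[V,V] = 1 (diagonal).

R is symmetric with unit diagonal. Assembling:

R = [[1, 0.5052],
 [0.5052, 1]]


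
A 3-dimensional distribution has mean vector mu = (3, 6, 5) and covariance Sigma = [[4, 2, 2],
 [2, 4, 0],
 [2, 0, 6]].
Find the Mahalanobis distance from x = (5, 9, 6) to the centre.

Step 1 — centre the observation: (x - mu) = (2, 3, 1).

Step 2 — invert Sigma (cofactor / det for 3×3, or solve directly):
  Sigma^{-1} = [[0.4286, -0.2143, -0.1429],
 [-0.2143, 0.3571, 0.0714],
 [-0.1429, 0.0714, 0.2143]].

Step 3 — form the quadratic (x - mu)^T · Sigma^{-1} · (x - mu):
  Sigma^{-1} · (x - mu) = (0.0714, 0.7143, 0.1429).
  (x - mu)^T · [Sigma^{-1} · (x - mu)] = (2)·(0.0714) + (3)·(0.7143) + (1)·(0.1429) = 2.4286.

Step 4 — take square root: d = √(2.4286) ≈ 1.5584.

d(x, mu) = √(2.4286) ≈ 1.5584


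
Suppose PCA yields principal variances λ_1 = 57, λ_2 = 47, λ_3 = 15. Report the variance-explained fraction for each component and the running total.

Step 1 — total variance = trace(Sigma) = Σ λ_i = 57 + 47 + 15 = 119.

Step 2 — fraction explained by component i = λ_i / Σ λ:
  PC1: 57/119 = 0.479
  PC2: 47/119 = 0.395
  PC3: 15/119 = 0.1261

Step 3 — cumulative fraction after k components = (λ_1 + ... + λ_k) / Σ λ:
  k = 1: 57/119 = 0.479
  k = 2: (57 + 47)/119 = 104/119 = 0.8739
  k = 3: (57 + 47 + 15)/119 = 119/119 = 1

Summary (fraction, with percent):

explained: PC1 0.479 (47.9%), PC2 0.395 (39.5%), PC3 0.1261 (12.61%);  cumulative: 0.479, 0.8739, 1


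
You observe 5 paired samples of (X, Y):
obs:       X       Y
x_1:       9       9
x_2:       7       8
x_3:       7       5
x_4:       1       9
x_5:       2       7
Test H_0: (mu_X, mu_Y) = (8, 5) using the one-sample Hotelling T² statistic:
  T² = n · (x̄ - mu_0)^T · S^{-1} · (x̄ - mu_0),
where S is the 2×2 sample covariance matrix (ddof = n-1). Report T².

Step 1 — sample mean vector:
  mean(X) = (9 + 7 + 7 + 1 + 2) / 5 = 26/5 = 5.2
  mean(Y) = (9 + 8 + 5 + 9 + 7) / 5 = 38/5 = 7.6
  x̄ = (5.2, 7.6),  deviation x̄ - mu_0 = (5.2, 7.6) - (8, 5) = (-2.8, 2.6).

Step 2 — sample covariance matrix, S[i,j] = (1/(n-1)) · Σ_k (x_{k,i} - mean_i) · (x_{k,j} - mean_j), divisor n-1 = 4:
  S[X,X] = ((3.8)·(3.8) + (1.8)·(1.8) + (1.8)·(1.8) + (-4.2)·(-4.2) + (-3.2)·(-3.2)) / 4 = 48.8/4 = 12.2
  S[X,Y] = ((3.8)·(1.4) + (1.8)·(0.4) + (1.8)·(-2.6) + (-4.2)·(1.4) + (-3.2)·(-0.6)) / 4 = -2.6/4 = -0.65
  S[Y,Y] = ((1.4)·(1.4) + (0.4)·(0.4) + (-2.6)·(-2.6) + (1.4)·(1.4) + (-0.6)·(-0.6)) / 4 = 11.2/4 = 2.8
  S = [[12.2, -0.65],
 [-0.65, 2.8]].

Step 3 — invert S. det(S) = 12.2·2.8 - (-0.65)² = 33.7375.
  S^{-1} = (1/det) · [[d, -b], [-b, a]] = [[0.083, 0.0193],
 [0.0193, 0.3616]].

Step 4 — quadratic form (x̄ - mu_0)^T · S^{-1} · (x̄ - mu_0):
  S^{-1} · (x̄ - mu_0) = (-0.1823, 0.8863),
  (x̄ - mu_0)^T · [...] = (-2.8)·(-0.1823) + (2.6)·(0.8863) = 2.8147.

Step 5 — scale by n: T² = 5 · 2.8147 = 14.0734.

T² ≈ 14.0734


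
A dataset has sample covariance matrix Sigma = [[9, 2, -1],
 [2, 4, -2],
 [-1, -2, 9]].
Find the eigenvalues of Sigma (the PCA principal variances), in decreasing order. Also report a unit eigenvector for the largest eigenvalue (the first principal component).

Step 1 — characteristic polynomial p(λ) = det(λI - Sigma) = λ³ - tr·λ² + c_1·λ - det, where tr = trace, c_1 = sum of the principal 2×2 minors, det = det(Sigma):
  tr = 9 + 4 + 9 = 22,
  c_1 = (9·4 - (2)²) + (9·9 - (-1)²) + (4·9 - (-2)²) = 32 + 80 + 32 = 144,
  det = 9·(4·9 - (-2)²) - (2)·((2)·9 - (-2)·(-1)) + (-1)·((2)·(-2) - 4·(-1)) = 9·(32) - (2)·(16) + (-1)·(0) = 256.
  So p(λ) = λ³ - 22λ² + 144λ - 256.
Step 2 — look for an integer root (rational root theorem: any rational root is an integer divisor of 256). Testing λ = 8:
  p(8) = 512 - 1408 + 1152 - 256 = 0  ✓
  Dividing out (λ - 8): p(λ) = (λ - 8)(λ² - 14λ + 32).
Step 3 — remaining eigenvalues from the quadratic λ² - 14λ + 32 = 0:
  Δ = 14² - 4·32 = 196 - 128 = 68,  λ = (14 ± √68)/2 = (14 ± 8.2462)/2 ≈ 11.1231 or 2.8769.
  Sorted: λ_1 = 11.1231,  λ_2 = 8,  λ_3 = 2.8769  (check: sum = 22 = tr ✓).

Step 4 — unit eigenvector for λ_1 ≈ 11.1231: v spans the null space of (Sigma - λ_1 I), whose rows are
  r_1 = (-2.1231, 2, -1),  r_2 = (2, -7.1231, -2),  r_3 = (-1, -2, -2.1231).
  v is orthogonal to every row, so take v ∝ r_1 × r_2 = ((2)·(-2) - (-1)·(-7.1231), (-1)·(2) - (-2.1231)·(-2), (-2.1231)·(-7.1231) - (2)·(2)) ≈ (-11.1231, -6.2462, 11.1231).
  Rescale (multiply by -1 so the first nonzero entry is positive): u = (11.1231, 6.2462, -11.1231).
  ||u|| = √((11.1231)² + (6.2462)² + (-11.1231)²) = √(286.4621) ≈ 16.9252,  v_1 = u/||u|| ≈ (0.6572, 0.369, -0.6572) (||v_1|| = 1).

λ_1 = 11.1231,  λ_2 = 8,  λ_3 = 2.8769;  v_1 ≈ (0.6572, 0.369, -0.6572)


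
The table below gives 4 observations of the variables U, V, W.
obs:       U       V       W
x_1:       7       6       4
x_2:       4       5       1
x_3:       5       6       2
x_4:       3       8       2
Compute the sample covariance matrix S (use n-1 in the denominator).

Step 1 — column means:
  mean(U) = (7 + 4 + 5 + 3) / 4 = 19/4 = 4.75
  mean(V) = (6 + 5 + 6 + 8) / 4 = 25/4 = 6.25
  mean(W) = (4 + 1 + 2 + 2) / 4 = 9/4 = 2.25

Step 2 — sample covariance S[i,j] = (1/(n-1)) · Σ_k (x_{k,i} - mean_i) · (x_{k,j} - mean_j), with n-1 = 3.
  S[U,U] = ((2.25)·(2.25) + (-0.75)·(-0.75) + (0.25)·(0.25) + (-1.75)·(-1.75)) / 3 = 8.75/3 = 2.9167
  S[U,V] = ((2.25)·(-0.25) + (-0.75)·(-1.25) + (0.25)·(-0.25) + (-1.75)·(1.75)) / 3 = -2.75/3 = -0.9167
  S[U,W] = ((2.25)·(1.75) + (-0.75)·(-1.25) + (0.25)·(-0.25) + (-1.75)·(-0.25)) / 3 = 5.25/3 = 1.75
  S[V,V] = ((-0.25)·(-0.25) + (-1.25)·(-1.25) + (-0.25)·(-0.25) + (1.75)·(1.75)) / 3 = 4.75/3 = 1.5833
  S[V,W] = ((-0.25)·(1.75) + (-1.25)·(-1.25) + (-0.25)·(-0.25) + (1.75)·(-0.25)) / 3 = 0.75/3 = 0.25
  S[W,W] = ((1.75)·(1.75) + (-1.25)·(-1.25) + (-0.25)·(-0.25) + (-0.25)·(-0.25)) / 3 = 4.75/3 = 1.5833

S is symmetric (S[j,i] = S[i,j]). Assembling:

S = [[2.9167, -0.9167, 1.75],
 [-0.9167, 1.5833, 0.25],
 [1.75, 0.25, 1.5833]]


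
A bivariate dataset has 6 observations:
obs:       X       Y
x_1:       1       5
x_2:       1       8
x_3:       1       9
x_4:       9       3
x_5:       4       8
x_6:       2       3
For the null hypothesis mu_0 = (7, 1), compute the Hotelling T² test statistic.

Step 1 — sample mean vector:
  mean(X) = (1 + 1 + 1 + 9 + 4 + 2) / 6 = 18/6 = 3
  mean(Y) = (5 + 8 + 9 + 3 + 8 + 3) / 6 = 36/6 = 6
  x̄ = (3, 6),  deviation x̄ - mu_0 = (3, 6) - (7, 1) = (-4, 5).

Step 2 — sample covariance matrix, S[i,j] = (1/(n-1)) · Σ_k (x_{k,i} - mean_i) · (x_{k,j} - mean_j), divisor n-1 = 5:
  S[X,X] = ((-2)·(-2) + (-2)·(-2) + (-2)·(-2) + (6)·(6) + (1)·(1) + (-1)·(-1)) / 5 = 50/5 = 10
  S[X,Y] = ((-2)·(-1) + (-2)·(2) + (-2)·(3) + (6)·(-3) + (1)·(2) + (-1)·(-3)) / 5 = -21/5 = -4.2
  S[Y,Y] = ((-1)·(-1) + (2)·(2) + (3)·(3) + (-3)·(-3) + (2)·(2) + (-3)·(-3)) / 5 = 36/5 = 7.2
  S = [[10, -4.2],
 [-4.2, 7.2]].

Step 3 — invert S. det(S) = 10·7.2 - (-4.2)² = 54.36.
  S^{-1} = (1/det) · [[d, -b], [-b, a]] = [[0.1325, 0.0773],
 [0.0773, 0.184]].

Step 4 — quadratic form (x̄ - mu_0)^T · S^{-1} · (x̄ - mu_0):
  S^{-1} · (x̄ - mu_0) = (-0.1435, 0.6107),
  (x̄ - mu_0)^T · [...] = (-4)·(-0.1435) + (5)·(0.6107) = 3.6277.

Step 5 — scale by n: T² = 6 · 3.6277 = 21.766.

T² ≈ 21.766


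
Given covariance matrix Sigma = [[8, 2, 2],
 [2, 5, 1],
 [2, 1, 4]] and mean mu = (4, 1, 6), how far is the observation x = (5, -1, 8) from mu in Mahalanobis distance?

Step 1 — centre the observation: (x - mu) = (1, -2, 2).

Step 2 — invert Sigma (cofactor / det for 3×3, or solve directly):
  Sigma^{-1} = [[0.1532, -0.0484, -0.0645],
 [-0.0484, 0.2258, -0.0323],
 [-0.0645, -0.0323, 0.2903]].

Step 3 — form the quadratic (x - mu)^T · Sigma^{-1} · (x - mu):
  Sigma^{-1} · (x - mu) = (0.121, -0.5645, 0.5806).
  (x - mu)^T · [Sigma^{-1} · (x - mu)] = (1)·(0.121) + (-2)·(-0.5645) + (2)·(0.5806) = 2.4113.

Step 4 — take square root: d = √(2.4113) ≈ 1.5528.

d(x, mu) = √(2.4113) ≈ 1.5528


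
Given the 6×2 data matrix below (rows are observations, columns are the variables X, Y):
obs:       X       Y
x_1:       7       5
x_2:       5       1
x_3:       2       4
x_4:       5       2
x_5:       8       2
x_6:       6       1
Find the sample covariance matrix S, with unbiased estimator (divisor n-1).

Step 1 — column means:
  mean(X) = (7 + 5 + 2 + 5 + 8 + 6) / 6 = 33/6 = 5.5
  mean(Y) = (5 + 1 + 4 + 2 + 2 + 1) / 6 = 15/6 = 2.5

Step 2 — sample covariance S[i,j] = (1/(n-1)) · Σ_k (x_{k,i} - mean_i) · (x_{k,j} - mean_j), with n-1 = 5.
  S[X,X] = ((1.5)·(1.5) + (-0.5)·(-0.5) + (-3.5)·(-3.5) + (-0.5)·(-0.5) + (2.5)·(2.5) + (0.5)·(0.5)) / 5 = 21.5/5 = 4.3
  S[X,Y] = ((1.5)·(2.5) + (-0.5)·(-1.5) + (-3.5)·(1.5) + (-0.5)·(-0.5) + (2.5)·(-0.5) + (0.5)·(-1.5)) / 5 = -2.5/5 = -0.5
  S[Y,Y] = ((2.5)·(2.5) + (-1.5)·(-1.5) + (1.5)·(1.5) + (-0.5)·(-0.5) + (-0.5)·(-0.5) + (-1.5)·(-1.5)) / 5 = 13.5/5 = 2.7

S is symmetric (S[j,i] = S[i,j]). Assembling:

S = [[4.3, -0.5],
 [-0.5, 2.7]]


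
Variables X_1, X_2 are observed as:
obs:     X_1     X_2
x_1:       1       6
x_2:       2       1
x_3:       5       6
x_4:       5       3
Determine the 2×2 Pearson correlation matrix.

Step 1 — column means:
  mean(X_1) = (1 + 2 + 5 + 5) / 4 = 13/4 = 3.25
  mean(X_2) = (6 + 1 + 6 + 3) / 4 = 16/4 = 4

Step 2 — sample variances and covariances s[i,j] = (1/(n-1)) · Σ_k (x_{k,i} - mean_i) · (x_{k,j} - mean_j), with n-1 = 3:
  s[X_1,X_1] = ((-2.25)·(-2.25) + (-1.25)·(-1.25) + (1.75)·(1.75) + (1.75)·(1.75)) / 3 = 12.75/3 = 4.25
  s[X_1,X_2] = ((-2.25)·(2) + (-1.25)·(-3) + (1.75)·(2) + (1.75)·(-1)) / 3 = 1/3 = 0.3333
  s[X_2,X_2] = ((2)·(2) + (-3)·(-3) + (2)·(2) + (-1)·(-1)) / 3 = 18/3 = 6
  Sample standard deviations s_i = √(s[i,i]):
  s(X_1) = √(4.25) = 2.0616
  s(X_2) = √(6) = 2.4495

Step 3 — r_{ij} = s_{ij} / (s_i · s_j):
  r[X_1,X_1] = 1 (diagonal).
  r[X_1,X_2] = 0.3333 / (2.0616 · 2.4495) = 0.3333 / 5.0498 = 0.066
  r[X_2,X_2] = 1 (diagonal).

R is symmetric with unit diagonal. Assembling:

R = [[1, 0.066],
 [0.066, 1]]


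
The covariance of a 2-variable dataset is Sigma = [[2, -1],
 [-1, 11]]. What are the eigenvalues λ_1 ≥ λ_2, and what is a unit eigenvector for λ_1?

Step 1 — characteristic polynomial of 2×2 Sigma:
  det(Sigma - λI) = λ² - trace · λ + det = 0.
  trace = 2 + 11 = 13, det = 2·11 - (-1)² = 21.
Step 2 — discriminant:
  Δ = trace² - 4·det = 169 - 84 = 85.
Step 3 — eigenvalues:
  λ = (trace ± √Δ)/2 = (13 ± 9.2195)/2,
  λ_1 = 11.1098,  λ_2 = 1.8902.

Step 4 — unit eigenvector for λ_1: solve (Sigma - λ_1 I)v = 0. First row:
  (2 - 11.1098)·v_x + (-1)·v_y = 0, i.e. (-9.1098)·v_x + (-1)·v_y = 0,
  so v ∝ (b, λ_1 - a) = (-1, 9.1098); multiply by -1 so the first entry is positive: u = (1, -9.1098).
  ||u|| = √((1)² + (-9.1098)²) = √(83.988) ≈ 9.1645,
  v_1 = u/||u|| ≈ (0.1091, -0.994) (||v_1|| = 1).

λ_1 = 11.1098,  λ_2 = 1.8902;  v_1 ≈ (0.1091, -0.994)


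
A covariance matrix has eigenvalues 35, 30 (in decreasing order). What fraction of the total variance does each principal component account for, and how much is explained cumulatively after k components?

Step 1 — total variance = trace(Sigma) = Σ λ_i = 35 + 30 = 65.

Step 2 — fraction explained by component i = λ_i / Σ λ:
  PC1: 35/65 = 0.5385
  PC2: 30/65 = 0.4615

Step 3 — cumulative fraction after k components = (λ_1 + ... + λ_k) / Σ λ:
  k = 1: 35/65 = 0.5385
  k = 2: (35 + 30)/65 = 65/65 = 1

Summary (fraction, with percent):

explained: PC1 0.5385 (53.85%), PC2 0.4615 (46.15%);  cumulative: 0.5385, 1


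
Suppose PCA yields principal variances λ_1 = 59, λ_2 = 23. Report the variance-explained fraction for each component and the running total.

Step 1 — total variance = trace(Sigma) = Σ λ_i = 59 + 23 = 82.

Step 2 — fraction explained by component i = λ_i / Σ λ:
  PC1: 59/82 = 0.7195
  PC2: 23/82 = 0.2805

Step 3 — cumulative fraction after k components = (λ_1 + ... + λ_k) / Σ λ:
  k = 1: 59/82 = 0.7195
  k = 2: (59 + 23)/82 = 82/82 = 1

Summary (fraction, with percent):

explained: PC1 0.7195 (71.95%), PC2 0.2805 (28.05%);  cumulative: 0.7195, 1


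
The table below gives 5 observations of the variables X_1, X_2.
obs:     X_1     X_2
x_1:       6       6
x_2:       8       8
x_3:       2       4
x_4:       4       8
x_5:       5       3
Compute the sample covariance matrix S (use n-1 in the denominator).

Step 1 — column means:
  mean(X_1) = (6 + 8 + 2 + 4 + 5) / 5 = 25/5 = 5
  mean(X_2) = (6 + 8 + 4 + 8 + 3) / 5 = 29/5 = 5.8

Step 2 — sample covariance S[i,j] = (1/(n-1)) · Σ_k (x_{k,i} - mean_i) · (x_{k,j} - mean_j), with n-1 = 4.
  S[X_1,X_1] = ((1)·(1) + (3)·(3) + (-3)·(-3) + (-1)·(-1) + (0)·(0)) / 4 = 20/4 = 5
  S[X_1,X_2] = ((1)·(0.2) + (3)·(2.2) + (-3)·(-1.8) + (-1)·(2.2) + (0)·(-2.8)) / 4 = 10/4 = 2.5
  S[X_2,X_2] = ((0.2)·(0.2) + (2.2)·(2.2) + (-1.8)·(-1.8) + (2.2)·(2.2) + (-2.8)·(-2.8)) / 4 = 20.8/4 = 5.2

S is symmetric (S[j,i] = S[i,j]). Assembling:

S = [[5, 2.5],
 [2.5, 5.2]]


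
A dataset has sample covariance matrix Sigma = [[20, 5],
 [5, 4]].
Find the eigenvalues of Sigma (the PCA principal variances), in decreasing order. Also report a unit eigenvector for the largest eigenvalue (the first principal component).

Step 1 — characteristic polynomial of 2×2 Sigma:
  det(Sigma - λI) = λ² - trace · λ + det = 0.
  trace = 20 + 4 = 24, det = 20·4 - (5)² = 55.
Step 2 — discriminant:
  Δ = trace² - 4·det = 576 - 220 = 356.
Step 3 — eigenvalues:
  λ = (trace ± √Δ)/2 = (24 ± 18.868)/2,
  λ_1 = 21.434,  λ_2 = 2.566.

Step 4 — unit eigenvector for λ_1: solve (Sigma - λ_1 I)v = 0. First row:
  (20 - 21.434)·v_x + (5)·v_y = 0, i.e. (-1.434)·v_x + (5)·v_y = 0,
  so v ∝ (b, λ_1 - a) = (5, 1.434) = u.
  ||u|| = √((5)² + (1.434)²) = √(27.0563) ≈ 5.2016,
  v_1 = u/||u|| ≈ (0.9612, 0.2757) (||v_1|| = 1).

λ_1 = 21.434,  λ_2 = 2.566;  v_1 ≈ (0.9612, 0.2757)


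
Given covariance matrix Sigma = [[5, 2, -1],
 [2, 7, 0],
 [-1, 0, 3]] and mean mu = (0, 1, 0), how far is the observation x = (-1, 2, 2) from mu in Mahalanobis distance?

Step 1 — centre the observation: (x - mu) = (-1, 1, 2).

Step 2 — invert Sigma (cofactor / det for 3×3, or solve directly):
  Sigma^{-1} = [[0.2442, -0.0698, 0.0814],
 [-0.0698, 0.1628, -0.0233],
 [0.0814, -0.0233, 0.3605]].

Step 3 — form the quadratic (x - mu)^T · Sigma^{-1} · (x - mu):
  Sigma^{-1} · (x - mu) = (-0.1512, 0.186, 0.6163).
  (x - mu)^T · [Sigma^{-1} · (x - mu)] = (-1)·(-0.1512) + (1)·(0.186) + (2)·(0.6163) = 1.5698.

Step 4 — take square root: d = √(1.5698) ≈ 1.2529.

d(x, mu) = √(1.5698) ≈ 1.2529


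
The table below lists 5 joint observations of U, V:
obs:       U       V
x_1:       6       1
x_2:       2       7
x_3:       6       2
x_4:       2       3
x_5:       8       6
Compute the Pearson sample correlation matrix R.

Step 1 — column means:
  mean(U) = (6 + 2 + 6 + 2 + 8) / 5 = 24/5 = 4.8
  mean(V) = (1 + 7 + 2 + 3 + 6) / 5 = 19/5 = 3.8

Step 2 — sample variances and covariances s[i,j] = (1/(n-1)) · Σ_k (x_{k,i} - mean_i) · (x_{k,j} - mean_j), with n-1 = 4:
  s[U,U] = ((1.2)·(1.2) + (-2.8)·(-2.8) + (1.2)·(1.2) + (-2.8)·(-2.8) + (3.2)·(3.2)) / 4 = 28.8/4 = 7.2
  s[U,V] = ((1.2)·(-2.8) + (-2.8)·(3.2) + (1.2)·(-1.8) + (-2.8)·(-0.8) + (3.2)·(2.2)) / 4 = -5.2/4 = -1.3
  s[V,V] = ((-2.8)·(-2.8) + (3.2)·(3.2) + (-1.8)·(-1.8) + (-0.8)·(-0.8) + (2.2)·(2.2)) / 4 = 26.8/4 = 6.7
  Sample standard deviations s_i = √(s[i,i]):
  s(U) = √(7.2) = 2.6833
  s(V) = √(6.7) = 2.5884

Step 3 — r_{ij} = s_{ij} / (s_i · s_j):
  r[U,U] = 1 (diagonal).
  r[U,V] = -1.3 / (2.6833 · 2.5884) = -1.3 / 6.9455 = -0.1872
  r[V,V] = 1 (diagonal).

R is symmetric with unit diagonal. Assembling:

R = [[1, -0.1872],
 [-0.1872, 1]]


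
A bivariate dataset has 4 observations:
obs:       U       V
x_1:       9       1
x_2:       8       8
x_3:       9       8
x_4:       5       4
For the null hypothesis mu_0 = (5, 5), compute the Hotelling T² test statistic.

Step 1 — sample mean vector:
  mean(U) = (9 + 8 + 9 + 5) / 4 = 31/4 = 7.75
  mean(V) = (1 + 8 + 8 + 4) / 4 = 21/4 = 5.25
  x̄ = (7.75, 5.25),  deviation x̄ - mu_0 = (7.75, 5.25) - (5, 5) = (2.75, 0.25).

Step 2 — sample covariance matrix, S[i,j] = (1/(n-1)) · Σ_k (x_{k,i} - mean_i) · (x_{k,j} - mean_j), divisor n-1 = 3:
  S[U,U] = ((1.25)·(1.25) + (0.25)·(0.25) + (1.25)·(1.25) + (-2.75)·(-2.75)) / 3 = 10.75/3 = 3.5833
  S[U,V] = ((1.25)·(-4.25) + (0.25)·(2.75) + (1.25)·(2.75) + (-2.75)·(-1.25)) / 3 = 2.25/3 = 0.75
  S[V,V] = ((-4.25)·(-4.25) + (2.75)·(2.75) + (2.75)·(2.75) + (-1.25)·(-1.25)) / 3 = 34.75/3 = 11.5833
  S = [[3.5833, 0.75],
 [0.75, 11.5833]].

Step 3 — invert S. det(S) = 3.5833·11.5833 - (0.75)² = 40.9444.
  S^{-1} = (1/det) · [[d, -b], [-b, a]] = [[0.2829, -0.0183],
 [-0.0183, 0.0875]].

Step 4 — quadratic form (x̄ - mu_0)^T · S^{-1} · (x̄ - mu_0):
  S^{-1} · (x̄ - mu_0) = (0.7734, -0.0285),
  (x̄ - mu_0)^T · [...] = (2.75)·(0.7734) + (0.25)·(-0.0285) = 2.1197.

Step 5 — scale by n: T² = 4 · 2.1197 = 8.479.

T² ≈ 8.479


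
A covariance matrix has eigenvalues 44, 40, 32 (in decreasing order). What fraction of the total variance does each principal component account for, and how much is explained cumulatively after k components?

Step 1 — total variance = trace(Sigma) = Σ λ_i = 44 + 40 + 32 = 116.

Step 2 — fraction explained by component i = λ_i / Σ λ:
  PC1: 44/116 = 0.3793
  PC2: 40/116 = 0.3448
  PC3: 32/116 = 0.2759

Step 3 — cumulative fraction after k components = (λ_1 + ... + λ_k) / Σ λ:
  k = 1: 44/116 = 0.3793
  k = 2: (44 + 40)/116 = 84/116 = 0.7241
  k = 3: (44 + 40 + 32)/116 = 116/116 = 1

Summary (fraction, with percent):

explained: PC1 0.3793 (37.93%), PC2 0.3448 (34.48%), PC3 0.2759 (27.59%);  cumulative: 0.3793, 0.7241, 1


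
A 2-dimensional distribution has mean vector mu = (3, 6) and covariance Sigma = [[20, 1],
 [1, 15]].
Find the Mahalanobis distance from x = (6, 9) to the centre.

Step 1 — centre the observation: (x - mu) = (3, 3).

Step 2 — invert Sigma. det(Sigma) = 20·15 - (1)² = 299.
  Sigma^{-1} = (1/det) · [[d, -b], [-b, a]] = [[0.0502, -0.0033],
 [-0.0033, 0.0669]].

Step 3 — form the quadratic (x - mu)^T · Sigma^{-1} · (x - mu):
  Sigma^{-1} · (x - mu) = (0.1405, 0.1906).
  (x - mu)^T · [Sigma^{-1} · (x - mu)] = (3)·(0.1405) + (3)·(0.1906) = 0.9933.

Step 4 — take square root: d = √(0.9933) ≈ 0.9966.

d(x, mu) = √(0.9933) ≈ 0.9966


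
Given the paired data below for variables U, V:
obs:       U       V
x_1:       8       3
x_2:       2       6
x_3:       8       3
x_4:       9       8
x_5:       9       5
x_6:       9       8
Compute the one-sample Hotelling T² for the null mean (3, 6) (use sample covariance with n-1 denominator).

Step 1 — sample mean vector:
  mean(U) = (8 + 2 + 8 + 9 + 9 + 9) / 6 = 45/6 = 7.5
  mean(V) = (3 + 6 + 3 + 8 + 5 + 8) / 6 = 33/6 = 5.5
  x̄ = (7.5, 5.5),  deviation x̄ - mu_0 = (7.5, 5.5) - (3, 6) = (4.5, -0.5).

Step 2 — sample covariance matrix, S[i,j] = (1/(n-1)) · Σ_k (x_{k,i} - mean_i) · (x_{k,j} - mean_j), divisor n-1 = 5:
  S[U,U] = ((0.5)·(0.5) + (-5.5)·(-5.5) + (0.5)·(0.5) + (1.5)·(1.5) + (1.5)·(1.5) + (1.5)·(1.5)) / 5 = 37.5/5 = 7.5
  S[U,V] = ((0.5)·(-2.5) + (-5.5)·(0.5) + (0.5)·(-2.5) + (1.5)·(2.5) + (1.5)·(-0.5) + (1.5)·(2.5)) / 5 = 1.5/5 = 0.3
  S[V,V] = ((-2.5)·(-2.5) + (0.5)·(0.5) + (-2.5)·(-2.5) + (2.5)·(2.5) + (-0.5)·(-0.5) + (2.5)·(2.5)) / 5 = 25.5/5 = 5.1
  S = [[7.5, 0.3],
 [0.3, 5.1]].

Step 3 — invert S. det(S) = 7.5·5.1 - (0.3)² = 38.16.
  S^{-1} = (1/det) · [[d, -b], [-b, a]] = [[0.1336, -0.0079],
 [-0.0079, 0.1965]].

Step 4 — quadratic form (x̄ - mu_0)^T · S^{-1} · (x̄ - mu_0):
  S^{-1} · (x̄ - mu_0) = (0.6053, -0.1336),
  (x̄ - mu_0)^T · [...] = (4.5)·(0.6053) + (-0.5)·(-0.1336) = 2.7909.

Step 5 — scale by n: T² = 6 · 2.7909 = 16.7453.

T² ≈ 16.7453


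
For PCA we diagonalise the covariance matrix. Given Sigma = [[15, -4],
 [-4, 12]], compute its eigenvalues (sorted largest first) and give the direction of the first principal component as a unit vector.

Step 1 — characteristic polynomial of 2×2 Sigma:
  det(Sigma - λI) = λ² - trace · λ + det = 0.
  trace = 15 + 12 = 27, det = 15·12 - (-4)² = 164.
Step 2 — discriminant:
  Δ = trace² - 4·det = 729 - 656 = 73.
Step 3 — eigenvalues:
  λ = (trace ± √Δ)/2 = (27 ± 8.544)/2,
  λ_1 = 17.772,  λ_2 = 9.228.

Step 4 — unit eigenvector for λ_1: solve (Sigma - λ_1 I)v = 0. First row:
  (15 - 17.772)·v_x + (-4)·v_y = 0, i.e. (-2.772)·v_x + (-4)·v_y = 0,
  so v ∝ (b, λ_1 - a) = (-4, 2.772); multiply by -1 so the first entry is positive: u = (4, -2.772).
  ||u|| = √((4)² + (-2.772)²) = √(23.684) ≈ 4.8666,
  v_1 = u/||u|| ≈ (0.8219, -0.5696) (||v_1|| = 1).

λ_1 = 17.772,  λ_2 = 9.228;  v_1 ≈ (0.8219, -0.5696)


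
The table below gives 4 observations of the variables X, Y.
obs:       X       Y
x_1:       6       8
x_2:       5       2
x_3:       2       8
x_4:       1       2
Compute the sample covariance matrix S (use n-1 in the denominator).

Step 1 — column means:
  mean(X) = (6 + 5 + 2 + 1) / 4 = 14/4 = 3.5
  mean(Y) = (8 + 2 + 8 + 2) / 4 = 20/4 = 5

Step 2 — sample covariance S[i,j] = (1/(n-1)) · Σ_k (x_{k,i} - mean_i) · (x_{k,j} - mean_j), with n-1 = 3.
  S[X,X] = ((2.5)·(2.5) + (1.5)·(1.5) + (-1.5)·(-1.5) + (-2.5)·(-2.5)) / 3 = 17/3 = 5.6667
  S[X,Y] = ((2.5)·(3) + (1.5)·(-3) + (-1.5)·(3) + (-2.5)·(-3)) / 3 = 6/3 = 2
  S[Y,Y] = ((3)·(3) + (-3)·(-3) + (3)·(3) + (-3)·(-3)) / 3 = 36/3 = 12

S is symmetric (S[j,i] = S[i,j]). Assembling:

S = [[5.6667, 2],
 [2, 12]]


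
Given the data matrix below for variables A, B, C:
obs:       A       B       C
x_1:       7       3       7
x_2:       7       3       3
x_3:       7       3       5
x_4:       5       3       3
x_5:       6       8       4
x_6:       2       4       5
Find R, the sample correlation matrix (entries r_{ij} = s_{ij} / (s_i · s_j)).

Step 1 — column means:
  mean(A) = (7 + 7 + 7 + 5 + 6 + 2) / 6 = 34/6 = 5.6667
  mean(B) = (3 + 3 + 3 + 3 + 8 + 4) / 6 = 24/6 = 4
  mean(C) = (7 + 3 + 5 + 3 + 4 + 5) / 6 = 27/6 = 4.5

Step 2 — sample variances and covariances s[i,j] = (1/(n-1)) · Σ_k (x_{k,i} - mean_i) · (x_{k,j} - mean_j), with n-1 = 5:
  s[A,A] = ((1.3333)·(1.3333) + (1.3333)·(1.3333) + (1.3333)·(1.3333) + (-0.6667)·(-0.6667) + (0.3333)·(0.3333) + (-3.6667)·(-3.6667)) / 5 = 19.3333/5 = 3.8667
  s[A,B] = ((1.3333)·(-1) + (1.3333)·(-1) + (1.3333)·(-1) + (-0.6667)·(-1) + (0.3333)·(4) + (-3.6667)·(0)) / 5 = -2/5 = -0.4
  s[A,C] = ((1.3333)·(2.5) + (1.3333)·(-1.5) + (1.3333)·(0.5) + (-0.6667)·(-1.5) + (0.3333)·(-0.5) + (-3.6667)·(0.5)) / 5 = 1/5 = 0.2
  s[B,B] = ((-1)·(-1) + (-1)·(-1) + (-1)·(-1) + (-1)·(-1) + (4)·(4) + (0)·(0)) / 5 = 20/5 = 4
  s[B,C] = ((-1)·(2.5) + (-1)·(-1.5) + (-1)·(0.5) + (-1)·(-1.5) + (4)·(-0.5) + (0)·(0.5)) / 5 = -2/5 = -0.4
  s[C,C] = ((2.5)·(2.5) + (-1.5)·(-1.5) + (0.5)·(0.5) + (-1.5)·(-1.5) + (-0.5)·(-0.5) + (0.5)·(0.5)) / 5 = 11.5/5 = 2.3
  Sample standard deviations s_i = √(s[i,i]):
  s(A) = √(3.8667) = 1.9664
  s(B) = √(4) = 2
  s(C) = √(2.3) = 1.5166

Step 3 — r_{ij} = s_{ij} / (s_i · s_j):
  r[A,A] = 1 (diagonal).
  r[A,B] = -0.4 / (1.9664 · 2) = -0.4 / 3.9328 = -0.1017
  r[A,C] = 0.2 / (1.9664 · 1.5166) = 0.2 / 2.9822 = 0.0671
  r[B,B] = 1 (diagonal).
  r[B,C] = -0.4 / (2 · 1.5166) = -0.4 / 3.0332 = -0.1319
  r[C,C] = 1 (diagonal).

R is symmetric with unit diagonal. Assembling:

R = [[1, -0.1017, 0.0671],
 [-0.1017, 1, -0.1319],
 [0.0671, -0.1319, 1]]


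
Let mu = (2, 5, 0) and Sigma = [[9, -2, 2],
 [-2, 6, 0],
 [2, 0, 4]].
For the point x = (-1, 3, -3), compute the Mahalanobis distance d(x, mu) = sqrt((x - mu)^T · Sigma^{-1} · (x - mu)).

Step 1 — centre the observation: (x - mu) = (-3, -2, -3).

Step 2 — invert Sigma (cofactor / det for 3×3, or solve directly):
  Sigma^{-1} = [[0.1364, 0.0455, -0.0682],
 [0.0455, 0.1818, -0.0227],
 [-0.0682, -0.0227, 0.2841]].

Step 3 — form the quadratic (x - mu)^T · Sigma^{-1} · (x - mu):
  Sigma^{-1} · (x - mu) = (-0.2955, -0.4318, -0.6023).
  (x - mu)^T · [Sigma^{-1} · (x - mu)] = (-3)·(-0.2955) + (-2)·(-0.4318) + (-3)·(-0.6023) = 3.5568.

Step 4 — take square root: d = √(3.5568) ≈ 1.886.

d(x, mu) = √(3.5568) ≈ 1.886


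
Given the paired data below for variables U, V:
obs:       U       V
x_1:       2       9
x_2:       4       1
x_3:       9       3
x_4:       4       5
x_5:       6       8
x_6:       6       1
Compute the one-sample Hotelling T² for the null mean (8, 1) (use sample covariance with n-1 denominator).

Step 1 — sample mean vector:
  mean(U) = (2 + 4 + 9 + 4 + 6 + 6) / 6 = 31/6 = 5.1667
  mean(V) = (9 + 1 + 3 + 5 + 8 + 1) / 6 = 27/6 = 4.5
  x̄ = (5.1667, 4.5),  deviation x̄ - mu_0 = (5.1667, 4.5) - (8, 1) = (-2.8333, 3.5).

Step 2 — sample covariance matrix, S[i,j] = (1/(n-1)) · Σ_k (x_{k,i} - mean_i) · (x_{k,j} - mean_j), divisor n-1 = 5:
  S[U,U] = ((-3.1667)·(-3.1667) + (-1.1667)·(-1.1667) + (3.8333)·(3.8333) + (-1.1667)·(-1.1667) + (0.8333)·(0.8333) + (0.8333)·(0.8333)) / 5 = 28.8333/5 = 5.7667
  S[U,V] = ((-3.1667)·(4.5) + (-1.1667)·(-3.5) + (3.8333)·(-1.5) + (-1.1667)·(0.5) + (0.8333)·(3.5) + (0.8333)·(-3.5)) / 5 = -16.5/5 = -3.3
  S[V,V] = ((4.5)·(4.5) + (-3.5)·(-3.5) + (-1.5)·(-1.5) + (0.5)·(0.5) + (3.5)·(3.5) + (-3.5)·(-3.5)) / 5 = 59.5/5 = 11.9
  S = [[5.7667, -3.3],
 [-3.3, 11.9]].

Step 3 — invert S. det(S) = 5.7667·11.9 - (-3.3)² = 57.7333.
  S^{-1} = (1/det) · [[d, -b], [-b, a]] = [[0.2061, 0.0572],
 [0.0572, 0.0999]].

Step 4 — quadratic form (x̄ - mu_0)^T · S^{-1} · (x̄ - mu_0):
  S^{-1} · (x̄ - mu_0) = (-0.3839, 0.1876),
  (x̄ - mu_0)^T · [...] = (-2.8333)·(-0.3839) + (3.5)·(0.1876) = 1.7446.

Step 5 — scale by n: T² = 6 · 1.7446 = 10.4677.

T² ≈ 10.4677


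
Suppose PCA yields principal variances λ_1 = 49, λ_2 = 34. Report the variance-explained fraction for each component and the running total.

Step 1 — total variance = trace(Sigma) = Σ λ_i = 49 + 34 = 83.

Step 2 — fraction explained by component i = λ_i / Σ λ:
  PC1: 49/83 = 0.5904
  PC2: 34/83 = 0.4096

Step 3 — cumulative fraction after k components = (λ_1 + ... + λ_k) / Σ λ:
  k = 1: 49/83 = 0.5904
  k = 2: (49 + 34)/83 = 83/83 = 1

Summary (fraction, with percent):

explained: PC1 0.5904 (59.04%), PC2 0.4096 (40.96%);  cumulative: 0.5904, 1


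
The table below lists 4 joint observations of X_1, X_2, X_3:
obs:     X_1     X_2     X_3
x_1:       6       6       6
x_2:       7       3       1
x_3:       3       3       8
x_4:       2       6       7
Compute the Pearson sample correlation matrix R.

Step 1 — column means:
  mean(X_1) = (6 + 7 + 3 + 2) / 4 = 18/4 = 4.5
  mean(X_2) = (6 + 3 + 3 + 6) / 4 = 18/4 = 4.5
  mean(X_3) = (6 + 1 + 8 + 7) / 4 = 22/4 = 5.5

Step 2 — sample variances and covariances s[i,j] = (1/(n-1)) · Σ_k (x_{k,i} - mean_i) · (x_{k,j} - mean_j), with n-1 = 3:
  s[X_1,X_1] = ((1.5)·(1.5) + (2.5)·(2.5) + (-1.5)·(-1.5) + (-2.5)·(-2.5)) / 3 = 17/3 = 5.6667
  s[X_1,X_2] = ((1.5)·(1.5) + (2.5)·(-1.5) + (-1.5)·(-1.5) + (-2.5)·(1.5)) / 3 = -3/3 = -1
  s[X_1,X_3] = ((1.5)·(0.5) + (2.5)·(-4.5) + (-1.5)·(2.5) + (-2.5)·(1.5)) / 3 = -18/3 = -6
  s[X_2,X_2] = ((1.5)·(1.5) + (-1.5)·(-1.5) + (-1.5)·(-1.5) + (1.5)·(1.5)) / 3 = 9/3 = 3
  s[X_2,X_3] = ((1.5)·(0.5) + (-1.5)·(-4.5) + (-1.5)·(2.5) + (1.5)·(1.5)) / 3 = 6/3 = 2
  s[X_3,X_3] = ((0.5)·(0.5) + (-4.5)·(-4.5) + (2.5)·(2.5) + (1.5)·(1.5)) / 3 = 29/3 = 9.6667
  Sample standard deviations s_i = √(s[i,i]):
  s(X_1) = √(5.6667) = 2.3805
  s(X_2) = √(3) = 1.7321
  s(X_3) = √(9.6667) = 3.1091

Step 3 — r_{ij} = s_{ij} / (s_i · s_j):
  r[X_1,X_1] = 1 (diagonal).
  r[X_1,X_2] = -1 / (2.3805 · 1.7321) = -1 / 4.1231 = -0.2425
  r[X_1,X_3] = -6 / (2.3805 · 3.1091) = -6 / 7.4012 = -0.8107
  r[X_2,X_2] = 1 (diagonal).
  r[X_2,X_3] = 2 / (1.7321 · 3.1091) = 2 / 5.3852 = 0.3714
  r[X_3,X_3] = 1 (diagonal).

R is symmetric with unit diagonal. Assembling:

R = [[1, -0.2425, -0.8107],
 [-0.2425, 1, 0.3714],
 [-0.8107, 0.3714, 1]]


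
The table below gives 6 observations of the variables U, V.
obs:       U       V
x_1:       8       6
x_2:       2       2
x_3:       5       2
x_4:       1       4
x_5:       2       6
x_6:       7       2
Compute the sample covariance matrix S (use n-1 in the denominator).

Step 1 — column means:
  mean(U) = (8 + 2 + 5 + 1 + 2 + 7) / 6 = 25/6 = 4.1667
  mean(V) = (6 + 2 + 2 + 4 + 6 + 2) / 6 = 22/6 = 3.6667

Step 2 — sample covariance S[i,j] = (1/(n-1)) · Σ_k (x_{k,i} - mean_i) · (x_{k,j} - mean_j), with n-1 = 5.
  S[U,U] = ((3.8333)·(3.8333) + (-2.1667)·(-2.1667) + (0.8333)·(0.8333) + (-3.1667)·(-3.1667) + (-2.1667)·(-2.1667) + (2.8333)·(2.8333)) / 5 = 42.8333/5 = 8.5667
  S[U,V] = ((3.8333)·(2.3333) + (-2.1667)·(-1.6667) + (0.8333)·(-1.6667) + (-3.1667)·(0.3333) + (-2.1667)·(2.3333) + (2.8333)·(-1.6667)) / 5 = 0.3333/5 = 0.0667
  S[V,V] = ((2.3333)·(2.3333) + (-1.6667)·(-1.6667) + (-1.6667)·(-1.6667) + (0.3333)·(0.3333) + (2.3333)·(2.3333) + (-1.6667)·(-1.6667)) / 5 = 19.3333/5 = 3.8667

S is symmetric (S[j,i] = S[i,j]). Assembling:

S = [[8.5667, 0.0667],
 [0.0667, 3.8667]]


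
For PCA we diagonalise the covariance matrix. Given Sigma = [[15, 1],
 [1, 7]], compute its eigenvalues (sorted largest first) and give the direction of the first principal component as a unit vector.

Step 1 — characteristic polynomial of 2×2 Sigma:
  det(Sigma - λI) = λ² - trace · λ + det = 0.
  trace = 15 + 7 = 22, det = 15·7 - (1)² = 104.
Step 2 — discriminant:
  Δ = trace² - 4·det = 484 - 416 = 68.
Step 3 — eigenvalues:
  λ = (trace ± √Δ)/2 = (22 ± 8.2462)/2,
  λ_1 = 15.1231,  λ_2 = 6.8769.

Step 4 — unit eigenvector for λ_1: solve (Sigma - λ_1 I)v = 0. First row:
  (15 - 15.1231)·v_x + (1)·v_y = 0, i.e. (-0.1231)·v_x + (1)·v_y = 0,
  so v ∝ (b, λ_1 - a) = (1, 0.1231) = u.
  ||u|| = √((1)² + (0.1231)²) = √(1.0152) ≈ 1.0075,
  v_1 = u/||u|| ≈ (0.9925, 0.1222) (||v_1|| = 1).

λ_1 = 15.1231,  λ_2 = 6.8769;  v_1 ≈ (0.9925, 0.1222)


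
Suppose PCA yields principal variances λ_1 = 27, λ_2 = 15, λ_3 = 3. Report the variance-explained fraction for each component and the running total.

Step 1 — total variance = trace(Sigma) = Σ λ_i = 27 + 15 + 3 = 45.

Step 2 — fraction explained by component i = λ_i / Σ λ:
  PC1: 27/45 = 0.6
  PC2: 15/45 = 0.3333
  PC3: 3/45 = 0.0667

Step 3 — cumulative fraction after k components = (λ_1 + ... + λ_k) / Σ λ:
  k = 1: 27/45 = 0.6
  k = 2: (27 + 15)/45 = 42/45 = 0.9333
  k = 3: (27 + 15 + 3)/45 = 45/45 = 1

Summary (fraction, with percent):

explained: PC1 0.6 (60%), PC2 0.3333 (33.33%), PC3 0.0667 (6.67%);  cumulative: 0.6, 0.9333, 1


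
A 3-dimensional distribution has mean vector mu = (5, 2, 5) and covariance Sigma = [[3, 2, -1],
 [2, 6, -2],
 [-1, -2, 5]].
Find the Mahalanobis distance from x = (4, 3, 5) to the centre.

Step 1 — centre the observation: (x - mu) = (-1, 1, 0).

Step 2 — invert Sigma (cofactor / det for 3×3, or solve directly):
  Sigma^{-1} = [[0.4333, -0.1333, 0.0333],
 [-0.1333, 0.2333, 0.0667],
 [0.0333, 0.0667, 0.2333]].

Step 3 — form the quadratic (x - mu)^T · Sigma^{-1} · (x - mu):
  Sigma^{-1} · (x - mu) = (-0.5667, 0.3667, 0.0333).
  (x - mu)^T · [Sigma^{-1} · (x - mu)] = (-1)·(-0.5667) + (1)·(0.3667) + (0)·(0.0333) = 0.9333.

Step 4 — take square root: d = √(0.9333) ≈ 0.9661.

d(x, mu) = √(0.9333) ≈ 0.9661


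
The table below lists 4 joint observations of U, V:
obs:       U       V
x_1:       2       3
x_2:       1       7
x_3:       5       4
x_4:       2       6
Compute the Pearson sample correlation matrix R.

Step 1 — column means:
  mean(U) = (2 + 1 + 5 + 2) / 4 = 10/4 = 2.5
  mean(V) = (3 + 7 + 4 + 6) / 4 = 20/4 = 5

Step 2 — sample variances and covariances s[i,j] = (1/(n-1)) · Σ_k (x_{k,i} - mean_i) · (x_{k,j} - mean_j), with n-1 = 3:
  s[U,U] = ((-0.5)·(-0.5) + (-1.5)·(-1.5) + (2.5)·(2.5) + (-0.5)·(-0.5)) / 3 = 9/3 = 3
  s[U,V] = ((-0.5)·(-2) + (-1.5)·(2) + (2.5)·(-1) + (-0.5)·(1)) / 3 = -5/3 = -1.6667
  s[V,V] = ((-2)·(-2) + (2)·(2) + (-1)·(-1) + (1)·(1)) / 3 = 10/3 = 3.3333
  Sample standard deviations s_i = √(s[i,i]):
  s(U) = √(3) = 1.7321
  s(V) = √(3.3333) = 1.8257

Step 3 — r_{ij} = s_{ij} / (s_i · s_j):
  r[U,U] = 1 (diagonal).
  r[U,V] = -1.6667 / (1.7321 · 1.8257) = -1.6667 / 3.1623 = -0.527
  r[V,V] = 1 (diagonal).

R is symmetric with unit diagonal. Assembling:

R = [[1, -0.527],
 [-0.527, 1]]


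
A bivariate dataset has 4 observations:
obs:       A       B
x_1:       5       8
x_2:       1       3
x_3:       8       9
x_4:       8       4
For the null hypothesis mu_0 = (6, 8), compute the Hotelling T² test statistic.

Step 1 — sample mean vector:
  mean(A) = (5 + 1 + 8 + 8) / 4 = 22/4 = 5.5
  mean(B) = (8 + 3 + 9 + 4) / 4 = 24/4 = 6
  x̄ = (5.5, 6),  deviation x̄ - mu_0 = (5.5, 6) - (6, 8) = (-0.5, -2).

Step 2 — sample covariance matrix, S[i,j] = (1/(n-1)) · Σ_k (x_{k,i} - mean_i) · (x_{k,j} - mean_j), divisor n-1 = 3:
  S[A,A] = ((-0.5)·(-0.5) + (-4.5)·(-4.5) + (2.5)·(2.5) + (2.5)·(2.5)) / 3 = 33/3 = 11
  S[A,B] = ((-0.5)·(2) + (-4.5)·(-3) + (2.5)·(3) + (2.5)·(-2)) / 3 = 15/3 = 5
  S[B,B] = ((2)·(2) + (-3)·(-3) + (3)·(3) + (-2)·(-2)) / 3 = 26/3 = 8.6667
  S = [[11, 5],
 [5, 8.6667]].

Step 3 — invert S. det(S) = 11·8.6667 - (5)² = 70.3333.
  S^{-1} = (1/det) · [[d, -b], [-b, a]] = [[0.1232, -0.0711],
 [-0.0711, 0.1564]].

Step 4 — quadratic form (x̄ - mu_0)^T · S^{-1} · (x̄ - mu_0):
  S^{-1} · (x̄ - mu_0) = (0.0806, -0.2773),
  (x̄ - mu_0)^T · [...] = (-0.5)·(0.0806) + (-2)·(-0.2773) = 0.5142.

Step 5 — scale by n: T² = 4 · 0.5142 = 2.0569.

T² ≈ 2.0569


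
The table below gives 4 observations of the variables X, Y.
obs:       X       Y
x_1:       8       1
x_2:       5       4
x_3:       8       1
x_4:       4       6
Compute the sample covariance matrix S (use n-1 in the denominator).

Step 1 — column means:
  mean(X) = (8 + 5 + 8 + 4) / 4 = 25/4 = 6.25
  mean(Y) = (1 + 4 + 1 + 6) / 4 = 12/4 = 3

Step 2 — sample covariance S[i,j] = (1/(n-1)) · Σ_k (x_{k,i} - mean_i) · (x_{k,j} - mean_j), with n-1 = 3.
  S[X,X] = ((1.75)·(1.75) + (-1.25)·(-1.25) + (1.75)·(1.75) + (-2.25)·(-2.25)) / 3 = 12.75/3 = 4.25
  S[X,Y] = ((1.75)·(-2) + (-1.25)·(1) + (1.75)·(-2) + (-2.25)·(3)) / 3 = -15/3 = -5
  S[Y,Y] = ((-2)·(-2) + (1)·(1) + (-2)·(-2) + (3)·(3)) / 3 = 18/3 = 6

S is symmetric (S[j,i] = S[i,j]). Assembling:

S = [[4.25, -5],
 [-5, 6]]
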